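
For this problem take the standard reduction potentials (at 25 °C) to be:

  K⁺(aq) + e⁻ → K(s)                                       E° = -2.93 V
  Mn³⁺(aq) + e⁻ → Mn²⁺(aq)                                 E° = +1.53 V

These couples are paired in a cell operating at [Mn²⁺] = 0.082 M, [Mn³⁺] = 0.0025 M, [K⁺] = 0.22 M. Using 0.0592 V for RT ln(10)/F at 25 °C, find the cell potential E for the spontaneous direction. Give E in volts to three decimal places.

Mn³⁺/Mn²⁺ is the cathode (higher E°), K⁺/K the anode: E°cell = +1.53 − (-2.93) = +4.46 V, n = 1.
Overall: Mn³⁺(aq) + K(s) → Mn²⁺(aq) + K⁺(aq)
Q = [Mn²⁺]·[K⁺] / ([Mn³⁺]); log Q = 0.858.
E = E° − (0.0592/n) log Q = +4.46 − (0.0592/1)(0.858) = +4.409 V.

+4.409 V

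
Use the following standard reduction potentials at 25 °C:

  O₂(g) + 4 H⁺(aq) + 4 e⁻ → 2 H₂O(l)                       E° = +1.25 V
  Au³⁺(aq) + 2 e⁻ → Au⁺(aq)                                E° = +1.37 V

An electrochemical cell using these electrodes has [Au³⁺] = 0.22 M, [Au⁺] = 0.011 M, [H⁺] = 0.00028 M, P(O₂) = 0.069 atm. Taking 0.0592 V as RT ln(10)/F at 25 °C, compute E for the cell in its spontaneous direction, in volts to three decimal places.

+0.386 V

Au³⁺/Au⁺ is the cathode (higher E°), O₂/H₂O the anode: E°cell = +1.37 − (+1.25) = +0.12 V, n = 4.
Overall: 2 Au³⁺(aq) + 2 H₂O(l) → 2 Au⁺(aq) + O₂(g) + 4 H⁺(aq)
Q = [Au⁺]^2·P(O₂)·[H⁺]^4 / ([Au³⁺]^2); log Q = -17.975.
E = E° − (0.0592/n) log Q = +0.12 − (0.0592/4)(-17.975) = +0.386 V.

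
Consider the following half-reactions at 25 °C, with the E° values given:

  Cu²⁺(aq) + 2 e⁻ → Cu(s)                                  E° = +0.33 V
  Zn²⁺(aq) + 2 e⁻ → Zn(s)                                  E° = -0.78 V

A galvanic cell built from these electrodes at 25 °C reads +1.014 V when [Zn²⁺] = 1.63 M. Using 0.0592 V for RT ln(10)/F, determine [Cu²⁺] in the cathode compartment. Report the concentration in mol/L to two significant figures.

Cu²⁺/Cu is the cathode, Zn²⁺/Zn the anode: E°cell = +1.11 V, n = 2.
Overall reaction: Cu²⁺(aq) + Zn(s) → Cu(s) + Zn²⁺(aq); Q = [Zn²⁺]^1/[Cu²⁺]^1.
From E = E° − (0.0592/n) log Q: log Q = (E° − E)·n/0.0592 = (+1.11 − (+1.014))·2/0.0592 = 3.2432.
So 1·log[Cu²⁺] = 1·log(1.63) − log Q = 0.2122 − (3.2432) = -3.0310; [Cu²⁺] = 10^(-3.0310) ≈ 0.00093 M.

0.00093 M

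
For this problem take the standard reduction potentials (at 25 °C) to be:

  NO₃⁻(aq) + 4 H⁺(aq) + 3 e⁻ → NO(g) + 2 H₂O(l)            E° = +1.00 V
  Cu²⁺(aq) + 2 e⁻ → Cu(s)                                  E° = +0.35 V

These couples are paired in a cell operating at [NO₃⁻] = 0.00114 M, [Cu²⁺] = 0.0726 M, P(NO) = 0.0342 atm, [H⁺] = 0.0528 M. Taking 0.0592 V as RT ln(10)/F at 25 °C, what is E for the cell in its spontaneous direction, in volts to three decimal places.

NO₃⁻/NO is the cathode (higher E°), Cu²⁺/Cu the anode: E°cell = +1.00 − (+0.35) = +0.65 V, n = 6.
Overall: 2 NO₃⁻(aq) + 8 H⁺(aq) + 3 Cu(s) → 2 NO(g) + 4 H₂O(l) + 3 Cu²⁺(aq)
Q = P(NO)^2·[Cu²⁺]^3 / ([NO₃⁻]^2·[H⁺]^8); log Q = 9.756.
E = E° − (0.0592/n) log Q = +0.65 − (0.0592/6)(9.756) = +0.554 V.

+0.554 V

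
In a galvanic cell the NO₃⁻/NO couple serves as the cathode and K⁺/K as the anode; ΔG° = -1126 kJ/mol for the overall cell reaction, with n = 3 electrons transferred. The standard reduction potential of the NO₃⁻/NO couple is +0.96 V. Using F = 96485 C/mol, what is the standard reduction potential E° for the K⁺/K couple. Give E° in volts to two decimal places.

-2.93 V

E°cell = −ΔG°/(nF) = −(-1126×10³)/((3)(96485)) = +3.890 V.
Since NO₃⁻/NO is the cathode and K⁺/K the anode, E°cell = E°(NO₃⁻/NO) − E°(K⁺/K).
So E°(K⁺/K) = E°(NO₃⁻/NO) − E°cell = (+0.96) − (+3.890) = -2.93 V.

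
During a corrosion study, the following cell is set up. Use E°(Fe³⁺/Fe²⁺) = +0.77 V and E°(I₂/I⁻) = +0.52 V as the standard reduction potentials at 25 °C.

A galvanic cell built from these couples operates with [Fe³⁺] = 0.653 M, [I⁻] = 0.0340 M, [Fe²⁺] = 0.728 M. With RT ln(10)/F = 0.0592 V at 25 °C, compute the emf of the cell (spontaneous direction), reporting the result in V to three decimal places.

Fe³⁺/Fe²⁺ is the cathode (higher E°), I₂/I⁻ the anode: E°cell = +0.77 − (+0.52) = +0.25 V, n = 2.
Overall: 2 Fe³⁺(aq) + 2 I⁻(aq) → 2 Fe²⁺(aq) + I₂(s)
Q = [Fe²⁺]^2 / ([Fe³⁺]^2·[I⁻]^2); log Q = 3.031.
E = E° − (0.0592/n) log Q = +0.25 − (0.0592/2)(3.031) = +0.160 V.

+0.160 V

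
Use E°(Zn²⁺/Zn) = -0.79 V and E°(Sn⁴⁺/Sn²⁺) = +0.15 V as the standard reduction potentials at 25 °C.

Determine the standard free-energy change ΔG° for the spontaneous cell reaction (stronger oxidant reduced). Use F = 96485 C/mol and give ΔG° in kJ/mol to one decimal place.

Sn⁴⁺/Sn²⁺ (E° = +0.15 V) is the cathode; Zn²⁺/Zn (E° = -0.79 V) is the anode, so E°cell = +0.94 V.
Balancing electrons gives n = 2 (lcm of 2 and 2).
ΔG° = −nFE° = −(2)(96485)(+0.94) = -181,392 J = -181.4 kJ/mol.

-181.4 kJ/mol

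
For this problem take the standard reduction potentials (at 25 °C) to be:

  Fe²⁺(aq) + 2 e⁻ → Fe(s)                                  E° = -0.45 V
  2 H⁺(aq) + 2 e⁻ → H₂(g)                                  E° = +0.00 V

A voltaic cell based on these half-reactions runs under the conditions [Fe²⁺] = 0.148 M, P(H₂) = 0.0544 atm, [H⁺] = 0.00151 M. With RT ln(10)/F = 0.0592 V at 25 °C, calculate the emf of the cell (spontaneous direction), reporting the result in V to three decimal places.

H⁺/H₂ is the cathode (higher E°), Fe²⁺/Fe the anode: E°cell = +0.00 − (-0.45) = +0.45 V, n = 2.
Overall: 2 H⁺(aq) + Fe(s) → H₂(g) + Fe²⁺(aq)
Q = P(H₂)·[Fe²⁺] / ([H⁺]^2); log Q = 3.548.
E = E° − (0.0592/n) log Q = +0.45 − (0.0592/2)(3.548) = +0.345 V.

+0.345 V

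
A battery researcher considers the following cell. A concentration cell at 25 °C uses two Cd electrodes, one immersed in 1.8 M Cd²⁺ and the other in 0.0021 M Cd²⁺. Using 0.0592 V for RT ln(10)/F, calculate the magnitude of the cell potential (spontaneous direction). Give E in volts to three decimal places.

For a concentration cell E°cell = 0. The 1.8 M side is the cathode (reduction is favoured where [Cd²⁺] is higher).
With n = 2, E = −(0.0592/2) log([Cd²⁺]ₐₙ/[Cd²⁺]꜀ₐₜ) = −(0.0592/2) log(0.0021/1.8) = −(0.0592/2)(-2.933) = +0.087 V.

+0.087 V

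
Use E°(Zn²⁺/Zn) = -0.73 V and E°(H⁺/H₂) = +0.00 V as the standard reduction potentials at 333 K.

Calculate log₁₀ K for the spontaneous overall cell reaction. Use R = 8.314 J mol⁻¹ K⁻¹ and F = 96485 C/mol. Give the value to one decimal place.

Cathode: H⁺/H₂; anode: Zn²⁺/Zn. E°cell = (+0.00) − (-0.73) = +0.73 V, with n = 2.
ΔG° = −nFE° = −RT ln K, so ln K = nFE°/(RT) = (2)(96485)(+0.73) / ((8.314)(333)) = 50.881.
log₁₀ K = 50.881 / ln 10 = 22.1.

22.1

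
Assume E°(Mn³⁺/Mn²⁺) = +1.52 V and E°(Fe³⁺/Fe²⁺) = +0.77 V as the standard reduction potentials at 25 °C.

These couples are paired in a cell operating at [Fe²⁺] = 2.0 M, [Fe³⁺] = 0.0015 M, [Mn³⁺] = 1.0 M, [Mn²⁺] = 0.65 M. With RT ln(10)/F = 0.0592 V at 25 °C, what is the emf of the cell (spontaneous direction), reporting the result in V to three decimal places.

Mn³⁺/Mn²⁺ is the cathode (higher E°), Fe³⁺/Fe²⁺ the anode: E°cell = +1.52 − (+0.77) = +0.75 V, n = 1.
Overall: Mn³⁺(aq) + Fe²⁺(aq) → Mn²⁺(aq) + Fe³⁺(aq)
Q = [Mn²⁺]·[Fe³⁺] / ([Mn³⁺]·[Fe²⁺]); log Q = -3.312.
E = E° − (0.0592/n) log Q = +0.75 − (0.0592/1)(-3.312) = +0.946 V.

+0.946 V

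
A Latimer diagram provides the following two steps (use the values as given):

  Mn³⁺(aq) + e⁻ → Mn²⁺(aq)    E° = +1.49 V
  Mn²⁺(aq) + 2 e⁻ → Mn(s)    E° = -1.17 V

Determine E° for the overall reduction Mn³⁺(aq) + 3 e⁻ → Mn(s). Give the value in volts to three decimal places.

-0.283 V

Adding the free-energy changes (−nFE°) of the two steps gives −n₃FE°₃ = −n₁FE°₁ − n₂FE°₂.
E°₃ = (1×+1.49 + 2×-1.17) / 3 = (-0.850) / 3 = -0.283 V.
Simply averaging or adding the two E° values would be wrong; the electron-weighted sum is required.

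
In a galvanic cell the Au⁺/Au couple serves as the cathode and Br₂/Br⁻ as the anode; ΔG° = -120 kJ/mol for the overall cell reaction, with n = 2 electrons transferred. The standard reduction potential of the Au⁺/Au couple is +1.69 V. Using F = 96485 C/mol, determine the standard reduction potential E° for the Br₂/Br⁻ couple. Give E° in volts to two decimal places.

E°cell = −ΔG°/(nF) = −(-120×10³)/((2)(96485)) = +0.622 V.
Since Au⁺/Au is the cathode and Br₂/Br⁻ the anode, E°cell = E°(Au⁺/Au) − E°(Br₂/Br⁻).
So E°(Br₂/Br⁻) = E°(Au⁺/Au) − E°cell = (+1.69) − (+0.622) = +1.07 V.

+1.07 V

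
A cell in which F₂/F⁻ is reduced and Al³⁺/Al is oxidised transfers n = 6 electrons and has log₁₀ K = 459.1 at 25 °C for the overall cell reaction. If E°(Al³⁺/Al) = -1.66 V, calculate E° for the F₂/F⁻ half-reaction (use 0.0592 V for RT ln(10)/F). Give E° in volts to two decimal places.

+2.87 V

E°cell = (0.0592/n)·log K = (0.0592/6)(459.1) = +4.530 V.
Since F₂/F⁻ is the cathode and Al³⁺/Al the anode, E°cell = E°(F₂/F⁻) − E°(Al³⁺/Al).
So E°(F₂/F⁻) = E°cell + E°(Al³⁺/Al) = +4.530 + (-1.66) = +2.87 V.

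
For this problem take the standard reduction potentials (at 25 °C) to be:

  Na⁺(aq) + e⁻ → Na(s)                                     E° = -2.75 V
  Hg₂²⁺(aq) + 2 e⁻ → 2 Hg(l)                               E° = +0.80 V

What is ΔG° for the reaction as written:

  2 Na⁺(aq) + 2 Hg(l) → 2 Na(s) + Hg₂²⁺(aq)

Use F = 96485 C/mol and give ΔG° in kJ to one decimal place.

+685.0 kJ

As written, Na⁺/Na is reduced (cathode) and Hg₂²⁺/Hg is oxidised (anode), so E°cell = (-2.75) − (+0.80) = -3.55 V.
Balancing electrons gives n = 2.
ΔG° = −nFE° = −(2)(96485)(-3.55) = 685,044 J = +685.0 kJ.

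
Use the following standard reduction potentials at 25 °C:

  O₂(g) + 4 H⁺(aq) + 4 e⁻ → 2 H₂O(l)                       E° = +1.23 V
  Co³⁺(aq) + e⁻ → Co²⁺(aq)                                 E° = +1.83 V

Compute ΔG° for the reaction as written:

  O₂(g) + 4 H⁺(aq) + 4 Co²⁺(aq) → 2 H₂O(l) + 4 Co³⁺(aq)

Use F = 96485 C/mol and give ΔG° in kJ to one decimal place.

As written, O₂/H₂O is reduced (cathode) and Co³⁺/Co²⁺ is oxidised (anode), so E°cell = (+1.23) − (+1.83) = -0.60 V.
Balancing electrons gives n = 4.
ΔG° = −nFE° = −(4)(96485)(-0.60) = 231,564 J = +231.6 kJ.

+231.6 kJ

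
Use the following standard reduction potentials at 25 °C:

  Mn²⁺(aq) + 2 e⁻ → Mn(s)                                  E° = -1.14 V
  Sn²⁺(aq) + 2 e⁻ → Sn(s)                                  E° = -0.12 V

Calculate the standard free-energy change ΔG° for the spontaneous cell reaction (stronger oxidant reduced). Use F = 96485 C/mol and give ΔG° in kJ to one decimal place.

Sn²⁺/Sn (E° = -0.12 V) is the cathode; Mn²⁺/Mn (E° = -1.14 V) is the anode, so E°cell = +1.02 V.
Balancing electrons gives n = 2 (lcm of 2 and 2).
ΔG° = −nFE° = −(2)(96485)(+1.02) = -196,829 J = -196.8 kJ.

-196.8 kJ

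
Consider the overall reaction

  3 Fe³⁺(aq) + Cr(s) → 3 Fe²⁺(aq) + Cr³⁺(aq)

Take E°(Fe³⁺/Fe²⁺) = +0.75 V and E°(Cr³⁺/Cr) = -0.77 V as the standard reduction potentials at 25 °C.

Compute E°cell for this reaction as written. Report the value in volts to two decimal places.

+1.52 V

The Fe³⁺/Fe²⁺ couple has the higher reduction potential, so it is the cathode; Cr³⁺/Cr is oxidised at the anode.
E°cell = E°(cathode) − E°(anode) = (+0.75) − (-0.77) = +1.52 V.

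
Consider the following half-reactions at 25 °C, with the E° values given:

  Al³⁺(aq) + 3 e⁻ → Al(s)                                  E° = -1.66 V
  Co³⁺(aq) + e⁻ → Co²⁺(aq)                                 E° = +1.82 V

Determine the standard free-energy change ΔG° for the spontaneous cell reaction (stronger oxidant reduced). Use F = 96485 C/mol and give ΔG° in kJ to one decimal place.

-1007.3 kJ

Co³⁺/Co²⁺ (E° = +1.82 V) is the cathode; Al³⁺/Al (E° = -1.66 V) is the anode, so E°cell = +3.48 V.
Balancing electrons gives n = 3 (lcm of 1 and 3).
ΔG° = −nFE° = −(3)(96485)(+3.48) = -1,007,303 J = -1007.3 kJ.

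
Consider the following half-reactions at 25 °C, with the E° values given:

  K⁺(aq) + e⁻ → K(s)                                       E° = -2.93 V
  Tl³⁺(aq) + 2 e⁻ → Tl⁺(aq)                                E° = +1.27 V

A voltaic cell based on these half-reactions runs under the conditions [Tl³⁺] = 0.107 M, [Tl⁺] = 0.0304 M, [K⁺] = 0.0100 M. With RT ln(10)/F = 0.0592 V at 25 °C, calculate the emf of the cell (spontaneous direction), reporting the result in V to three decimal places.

Tl³⁺/Tl⁺ is the cathode (higher E°), K⁺/K the anode: E°cell = +1.27 − (-2.93) = +4.20 V, n = 2.
Overall: Tl³⁺(aq) + 2 K(s) → Tl⁺(aq) + 2 K⁺(aq)
Q = [Tl⁺]·[K⁺]^2 / ([Tl³⁺]); log Q = -4.547.
E = E° − (0.0592/n) log Q = +4.20 − (0.0592/2)(-4.547) = +4.335 V.

+4.335 V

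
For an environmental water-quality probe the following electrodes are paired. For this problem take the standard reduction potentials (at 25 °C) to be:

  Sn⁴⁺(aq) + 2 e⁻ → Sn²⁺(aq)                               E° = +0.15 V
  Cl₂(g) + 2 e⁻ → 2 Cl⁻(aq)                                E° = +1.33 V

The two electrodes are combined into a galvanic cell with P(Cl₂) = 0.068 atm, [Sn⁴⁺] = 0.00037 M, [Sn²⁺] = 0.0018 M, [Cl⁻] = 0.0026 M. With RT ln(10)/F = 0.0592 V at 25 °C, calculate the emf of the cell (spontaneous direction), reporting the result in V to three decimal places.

+1.319 V

Cl₂/Cl⁻ is the cathode (higher E°), Sn⁴⁺/Sn²⁺ the anode: E°cell = +1.33 − (+0.15) = +1.18 V, n = 2.
Overall: Cl₂(g) + Sn²⁺(aq) → 2 Cl⁻(aq) + Sn⁴⁺(aq)
Q = [Cl⁻]^2·[Sn⁴⁺] / (P(Cl₂)·[Sn²⁺]); log Q = -4.690.
E = E° − (0.0592/n) log Q = +1.18 − (0.0592/2)(-4.690) = +1.319 V.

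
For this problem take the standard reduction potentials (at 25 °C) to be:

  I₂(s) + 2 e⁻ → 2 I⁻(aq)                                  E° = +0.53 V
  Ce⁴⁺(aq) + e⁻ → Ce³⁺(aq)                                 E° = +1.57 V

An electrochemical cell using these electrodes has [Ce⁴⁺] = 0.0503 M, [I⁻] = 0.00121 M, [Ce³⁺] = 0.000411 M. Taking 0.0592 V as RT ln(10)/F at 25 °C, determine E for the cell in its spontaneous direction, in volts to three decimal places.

Ce⁴⁺/Ce³⁺ is the cathode (higher E°), I₂/I⁻ the anode: E°cell = +1.57 − (+0.53) = +1.04 V, n = 2.
Overall: 2 Ce⁴⁺(aq) + 2 I⁻(aq) → 2 Ce³⁺(aq) + I₂(s)
Q = [Ce³⁺]^2 / ([Ce⁴⁺]^2·[I⁻]^2); log Q = 1.659.
E = E° − (0.0592/n) log Q = +1.04 − (0.0592/2)(1.659) = +0.991 V.

+0.991 V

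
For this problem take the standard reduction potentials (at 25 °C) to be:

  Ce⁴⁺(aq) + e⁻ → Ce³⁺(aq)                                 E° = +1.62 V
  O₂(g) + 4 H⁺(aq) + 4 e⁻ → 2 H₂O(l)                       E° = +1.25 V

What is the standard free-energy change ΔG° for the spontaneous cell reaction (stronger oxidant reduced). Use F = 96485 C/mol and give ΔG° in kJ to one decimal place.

Ce⁴⁺/Ce³⁺ (E° = +1.62 V) is the cathode; O₂/H₂O (E° = +1.25 V) is the anode, so E°cell = +0.37 V.
Balancing electrons gives n = 4 (lcm of 1 and 4).
ΔG° = −nFE° = −(4)(96485)(+0.37) = -142,798 J = -142.8 kJ.

-142.8 kJ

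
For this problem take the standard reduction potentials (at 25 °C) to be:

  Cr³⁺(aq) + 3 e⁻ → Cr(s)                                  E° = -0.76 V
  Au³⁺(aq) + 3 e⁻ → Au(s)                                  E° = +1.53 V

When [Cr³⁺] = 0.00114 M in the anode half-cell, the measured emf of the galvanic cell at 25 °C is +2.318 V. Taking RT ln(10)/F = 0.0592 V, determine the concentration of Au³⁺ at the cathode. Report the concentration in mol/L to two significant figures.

Au³⁺/Au is the cathode, Cr³⁺/Cr the anode: E°cell = +2.29 V, n = 3.
Overall reaction: Au³⁺(aq) + Cr(s) → Au(s) + Cr³⁺(aq); Q = [Cr³⁺]^1/[Au³⁺]^1.
From E = E° − (0.0592/n) log Q: log Q = (E° − E)·n/0.0592 = (+2.29 − (+2.318))·3/0.0592 = -1.4189.
So 1·log[Au³⁺] = 1·log(0.00114) − log Q = -2.9431 − (-1.4189) = -1.5242; [Au³⁺] = 10^(-1.5242) ≈ 0.030 M.

0.030 M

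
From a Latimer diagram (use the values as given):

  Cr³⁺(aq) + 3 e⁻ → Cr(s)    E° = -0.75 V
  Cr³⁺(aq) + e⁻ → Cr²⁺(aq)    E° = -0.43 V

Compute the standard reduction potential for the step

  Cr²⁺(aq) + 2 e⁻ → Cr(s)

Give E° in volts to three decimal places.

Sequential free energies add, so n₃E°₃ = n₁E°₁ + n₂E°₂.
With n₃ = 3, and the known step contributing 1×(-0.43) V, the unknown satisfies 2·E° = 3×(-0.75) − 1×(-0.43) = -1.820.
E° = -1.820 / 2 = -0.910 V.

-0.910 V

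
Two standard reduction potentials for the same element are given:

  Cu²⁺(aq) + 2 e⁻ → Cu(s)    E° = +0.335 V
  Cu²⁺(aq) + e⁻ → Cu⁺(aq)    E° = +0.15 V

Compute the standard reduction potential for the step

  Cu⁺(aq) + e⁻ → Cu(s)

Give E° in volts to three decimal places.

Sequential free energies add, so n₃E°₃ = n₁E°₁ + n₂E°₂.
With n₃ = 2, and the known step contributing 1×(+0.15) V, the unknown satisfies 1·E° = 2×(+0.335) − 1×(+0.15) = +0.520.
E° = +0.520 / 1 = +0.520 V.

+0.520 V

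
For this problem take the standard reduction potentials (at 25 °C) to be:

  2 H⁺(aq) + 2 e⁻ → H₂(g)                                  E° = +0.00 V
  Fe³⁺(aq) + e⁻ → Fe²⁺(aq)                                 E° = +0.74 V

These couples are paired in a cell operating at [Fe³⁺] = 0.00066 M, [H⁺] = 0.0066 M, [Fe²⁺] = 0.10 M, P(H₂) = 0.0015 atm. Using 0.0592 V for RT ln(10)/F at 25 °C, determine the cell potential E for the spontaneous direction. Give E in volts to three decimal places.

+0.656 V

Fe³⁺/Fe²⁺ is the cathode (higher E°), H⁺/H₂ the anode: E°cell = +0.74 − (+0.00) = +0.74 V, n = 2.
Overall: 2 Fe³⁺(aq) + H₂(g) → 2 Fe²⁺(aq) + 2 H⁺(aq)
Q = [Fe²⁺]^2·[H⁺]^2 / ([Fe³⁺]^2·P(H₂)); log Q = 2.824.
E = E° − (0.0592/n) log Q = +0.74 − (0.0592/2)(2.824) = +0.656 V.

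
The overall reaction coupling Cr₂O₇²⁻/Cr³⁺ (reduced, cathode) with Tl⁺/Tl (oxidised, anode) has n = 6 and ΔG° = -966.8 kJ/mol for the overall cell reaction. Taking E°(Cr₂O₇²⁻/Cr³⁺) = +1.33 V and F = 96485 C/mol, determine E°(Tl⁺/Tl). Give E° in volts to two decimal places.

-0.34 V

E°cell = −ΔG°/(nF) = −(-966.8×10³)/((6)(96485)) = +1.670 V.
Since Cr₂O₇²⁻/Cr³⁺ is the cathode and Tl⁺/Tl the anode, E°cell = E°(Cr₂O₇²⁻/Cr³⁺) − E°(Tl⁺/Tl).
So E°(Tl⁺/Tl) = E°(Cr₂O₇²⁻/Cr³⁺) − E°cell = (+1.33) − (+1.670) = -0.34 V.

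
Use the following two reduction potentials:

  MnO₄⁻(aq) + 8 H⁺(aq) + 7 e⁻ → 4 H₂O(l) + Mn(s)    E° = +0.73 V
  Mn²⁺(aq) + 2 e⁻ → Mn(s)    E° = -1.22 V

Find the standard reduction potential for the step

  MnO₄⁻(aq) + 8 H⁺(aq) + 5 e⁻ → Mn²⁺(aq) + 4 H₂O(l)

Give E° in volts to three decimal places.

Sequential free energies add, so n₃E°₃ = n₁E°₁ + n₂E°₂.
With n₃ = 7, and the known step contributing 2×(-1.22) V, the unknown satisfies 5·E° = 7×(+0.73) − 2×(-1.22) = +7.550.
E° = +7.550 / 5 = +1.510 V.

+1.510 V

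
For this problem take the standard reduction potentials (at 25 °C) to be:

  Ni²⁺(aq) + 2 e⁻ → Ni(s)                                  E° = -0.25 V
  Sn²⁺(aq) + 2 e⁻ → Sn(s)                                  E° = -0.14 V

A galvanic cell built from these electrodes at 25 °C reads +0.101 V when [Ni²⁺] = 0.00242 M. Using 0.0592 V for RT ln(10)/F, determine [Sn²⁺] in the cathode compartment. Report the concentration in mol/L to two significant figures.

0.0012 M

Sn²⁺/Sn is the cathode, Ni²⁺/Ni the anode: E°cell = +0.11 V, n = 2.
Overall reaction: Sn²⁺(aq) + Ni(s) → Sn(s) + Ni²⁺(aq); Q = [Ni²⁺]^1/[Sn²⁺]^1.
From E = E° − (0.0592/n) log Q: log Q = (E° − E)·n/0.0592 = (+0.11 − (+0.101))·2/0.0592 = 0.3041.
So 1·log[Sn²⁺] = 1·log(0.00242) − log Q = -2.6162 − (0.3041) = -2.9203; [Sn²⁺] = 10^(-2.9203) ≈ 0.0012 M.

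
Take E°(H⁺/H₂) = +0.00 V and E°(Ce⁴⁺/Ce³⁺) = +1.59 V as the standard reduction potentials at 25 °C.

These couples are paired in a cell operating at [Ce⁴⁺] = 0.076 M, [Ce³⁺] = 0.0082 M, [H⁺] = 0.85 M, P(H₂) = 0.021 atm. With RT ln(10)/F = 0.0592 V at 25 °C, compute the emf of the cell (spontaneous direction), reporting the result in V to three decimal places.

+1.602 V

Ce⁴⁺/Ce³⁺ is the cathode (higher E°), H⁺/H₂ the anode: E°cell = +1.59 − (+0.00) = +1.59 V, n = 2.
Overall: 2 Ce⁴⁺(aq) + H₂(g) → 2 Ce³⁺(aq) + 2 H⁺(aq)
Q = [Ce³⁺]^2·[H⁺]^2 / ([Ce⁴⁺]^2·P(H₂)); log Q = -0.397.
E = E° − (0.0592/n) log Q = +1.59 − (0.0592/2)(-0.397) = +1.602 V.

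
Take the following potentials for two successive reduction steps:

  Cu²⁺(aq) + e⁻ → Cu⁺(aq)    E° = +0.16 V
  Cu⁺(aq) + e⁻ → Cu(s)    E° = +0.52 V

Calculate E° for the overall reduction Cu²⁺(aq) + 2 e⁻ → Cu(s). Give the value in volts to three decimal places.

+0.340 V

Adding the free-energy changes (−nFE°) of the two steps gives −n₃FE°₃ = −n₁FE°₁ − n₂FE°₂.
E°₃ = (1×+0.16 + 1×+0.52) / 2 = (+0.680) / 2 = +0.340 V.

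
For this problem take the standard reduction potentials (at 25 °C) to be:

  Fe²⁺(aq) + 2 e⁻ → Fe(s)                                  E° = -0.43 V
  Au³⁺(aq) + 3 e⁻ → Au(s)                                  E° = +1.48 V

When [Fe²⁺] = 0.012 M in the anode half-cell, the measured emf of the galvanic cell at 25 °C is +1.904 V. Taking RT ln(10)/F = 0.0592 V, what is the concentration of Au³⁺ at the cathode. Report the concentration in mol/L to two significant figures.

0.00065 M

Au³⁺/Au is the cathode, Fe²⁺/Fe the anode: E°cell = +1.91 V, n = 6.
Overall reaction: 2 Au³⁺(aq) + 3 Fe(s) → 2 Au(s) + 3 Fe²⁺(aq); Q = [Fe²⁺]^3/[Au³⁺]^2.
From E = E° − (0.0592/n) log Q: log Q = (E° − E)·n/0.0592 = (+1.91 − (+1.904))·6/0.0592 = 0.6081.
So 2·log[Au³⁺] = 3·log(0.012) − log Q = -5.7625 − (0.6081) = -6.3706; log[Au³⁺] = -6.3706 / 2 = -3.1853; [Au³⁺] = 10^(-3.1853) ≈ 0.00065 M.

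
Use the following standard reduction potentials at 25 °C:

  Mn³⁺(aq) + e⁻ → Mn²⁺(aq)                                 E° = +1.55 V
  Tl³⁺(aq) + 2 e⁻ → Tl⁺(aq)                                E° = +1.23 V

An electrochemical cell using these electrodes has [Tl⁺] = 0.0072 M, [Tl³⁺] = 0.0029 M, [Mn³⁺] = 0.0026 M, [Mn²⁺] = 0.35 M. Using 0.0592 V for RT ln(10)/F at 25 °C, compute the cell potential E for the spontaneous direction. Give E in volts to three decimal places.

+0.206 V

Mn³⁺/Mn²⁺ is the cathode (higher E°), Tl³⁺/Tl⁺ the anode: E°cell = +1.55 − (+1.23) = +0.32 V, n = 2.
Overall: 2 Mn³⁺(aq) + Tl⁺(aq) → 2 Mn²⁺(aq) + Tl³⁺(aq)
Q = [Mn²⁺]^2·[Tl³⁺] / ([Mn³⁺]^2·[Tl⁺]); log Q = 3.863.
E = E° − (0.0592/n) log Q = +0.32 − (0.0592/2)(3.863) = +0.206 V.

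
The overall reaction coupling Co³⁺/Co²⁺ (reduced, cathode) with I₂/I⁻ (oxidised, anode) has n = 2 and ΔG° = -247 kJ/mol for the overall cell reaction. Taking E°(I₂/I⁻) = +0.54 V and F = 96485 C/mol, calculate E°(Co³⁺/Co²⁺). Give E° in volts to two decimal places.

+1.82 V

E°cell = −ΔG°/(nF) = −(-247×10³)/((2)(96485)) = +1.280 V.
Since Co³⁺/Co²⁺ is the cathode and I₂/I⁻ the anode, E°cell = E°(Co³⁺/Co²⁺) − E°(I₂/I⁻).
So E°(Co³⁺/Co²⁺) = E°cell + E°(I₂/I⁻) = +1.280 + (+0.54) = +1.82 V.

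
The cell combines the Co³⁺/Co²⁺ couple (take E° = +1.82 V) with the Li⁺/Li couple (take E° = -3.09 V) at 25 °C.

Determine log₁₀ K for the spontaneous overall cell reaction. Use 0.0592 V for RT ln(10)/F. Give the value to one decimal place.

Cathode: Co³⁺/Co²⁺; anode: Li⁺/Li. E°cell = +4.91 V, n = 1.
log K = nE°cell / 0.0592 = (1)(+4.91) / 0.0592 = 82.9.

82.9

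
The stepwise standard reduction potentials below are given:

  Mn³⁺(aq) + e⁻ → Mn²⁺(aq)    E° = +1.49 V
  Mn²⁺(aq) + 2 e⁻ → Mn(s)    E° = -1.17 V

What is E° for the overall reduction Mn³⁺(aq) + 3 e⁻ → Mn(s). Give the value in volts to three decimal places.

Standard free energies of sequential steps add: ΔG°₃ = ΔG°₁ + ΔG°₂, so n₃E°₃ = n₁E°₁ + n₂E°₂.
E°₃ = (1×+1.49 + 2×-1.17) / 3 = (-0.850) / 3 = -0.283 V.

-0.283 V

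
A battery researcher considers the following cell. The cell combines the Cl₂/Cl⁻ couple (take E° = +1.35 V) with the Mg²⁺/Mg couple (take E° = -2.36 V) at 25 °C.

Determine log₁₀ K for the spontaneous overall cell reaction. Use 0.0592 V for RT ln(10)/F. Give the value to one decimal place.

125.3

Cathode: Cl₂/Cl⁻; anode: Mg²⁺/Mg. E°cell = +3.71 V, n = 2.
log K = nE°cell / 0.0592 = (2)(+3.71) / 0.0592 = 125.3.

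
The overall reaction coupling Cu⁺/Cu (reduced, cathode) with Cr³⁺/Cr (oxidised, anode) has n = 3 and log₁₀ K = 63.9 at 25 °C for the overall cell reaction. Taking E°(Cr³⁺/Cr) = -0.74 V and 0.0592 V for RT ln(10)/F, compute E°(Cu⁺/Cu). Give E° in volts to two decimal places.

E°cell = (0.0592/n)·log K = (0.0592/3)(63.9) = +1.261 V.
Since Cu⁺/Cu is the cathode and Cr³⁺/Cr the anode, E°cell = E°(Cu⁺/Cu) − E°(Cr³⁺/Cr).
So E°(Cu⁺/Cu) = E°cell + E°(Cr³⁺/Cr) = +1.261 + (-0.74) = +0.52 V.

+0.52 V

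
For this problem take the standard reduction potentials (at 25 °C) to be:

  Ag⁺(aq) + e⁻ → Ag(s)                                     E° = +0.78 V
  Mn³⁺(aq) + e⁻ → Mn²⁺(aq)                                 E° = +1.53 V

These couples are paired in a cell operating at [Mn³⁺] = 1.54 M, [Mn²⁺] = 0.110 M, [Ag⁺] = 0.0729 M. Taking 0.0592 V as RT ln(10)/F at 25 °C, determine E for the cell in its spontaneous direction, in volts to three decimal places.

+0.885 V

Mn³⁺/Mn²⁺ is the cathode (higher E°), Ag⁺/Ag the anode: E°cell = +1.53 − (+0.78) = +0.75 V, n = 1.
Overall: Mn³⁺(aq) + Ag(s) → Mn²⁺(aq) + Ag⁺(aq)
Q = [Mn²⁺]·[Ag⁺] / ([Mn³⁺]); log Q = -2.283.
E = E° − (0.0592/n) log Q = +0.75 − (0.0592/1)(-2.283) = +0.885 V.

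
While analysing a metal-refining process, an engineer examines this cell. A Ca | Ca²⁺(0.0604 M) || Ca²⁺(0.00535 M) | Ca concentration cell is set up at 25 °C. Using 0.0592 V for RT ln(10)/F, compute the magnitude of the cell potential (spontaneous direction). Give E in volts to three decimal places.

+0.031 V

For a concentration cell E°cell = 0. The 0.0604 M side is the cathode (reduction is favoured where [Ca²⁺] is higher).
With n = 2, E = −(0.0592/2) log([Ca²⁺]ₐₙ/[Ca²⁺]꜀ₐₜ) = −(0.0592/2) log(0.00535/0.0604) = −(0.0592/2)(-1.053) = +0.031 V.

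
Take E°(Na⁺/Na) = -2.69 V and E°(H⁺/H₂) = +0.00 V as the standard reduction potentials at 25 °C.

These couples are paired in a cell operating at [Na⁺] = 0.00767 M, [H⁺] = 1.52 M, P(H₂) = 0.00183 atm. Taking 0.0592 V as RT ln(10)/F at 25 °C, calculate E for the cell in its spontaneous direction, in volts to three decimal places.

+2.907 V

H⁺/H₂ is the cathode (higher E°), Na⁺/Na the anode: E°cell = +0.00 − (-2.69) = +2.69 V, n = 2.
Overall: 2 H⁺(aq) + 2 Na(s) → H₂(g) + 2 Na⁺(aq)
Q = P(H₂)·[Na⁺]^2 / ([H⁺]^2); log Q = -7.332.
E = E° − (0.0592/n) log Q = +2.69 − (0.0592/2)(-7.332) = +2.907 V.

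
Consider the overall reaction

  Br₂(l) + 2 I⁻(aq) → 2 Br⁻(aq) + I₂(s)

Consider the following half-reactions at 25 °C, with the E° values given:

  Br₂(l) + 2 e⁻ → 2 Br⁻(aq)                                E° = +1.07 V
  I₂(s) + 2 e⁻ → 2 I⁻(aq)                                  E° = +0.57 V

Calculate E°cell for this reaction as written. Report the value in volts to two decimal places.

The Br₂/Br⁻ couple has the higher reduction potential, so it is the cathode; I₂/I⁻ is oxidised at the anode.
E°cell = E°(cathode) − E°(anode) = (+1.07) − (+0.57) = +0.50 V.
Since E°cell > 0, the reaction is spontaneous under standard conditions.

+0.50 V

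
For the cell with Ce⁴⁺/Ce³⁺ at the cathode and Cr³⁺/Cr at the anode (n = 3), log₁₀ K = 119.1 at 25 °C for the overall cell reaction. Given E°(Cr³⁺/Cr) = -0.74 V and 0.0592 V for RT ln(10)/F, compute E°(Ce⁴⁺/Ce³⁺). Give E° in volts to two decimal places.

+1.61 V

E°cell = (0.0592/n)·log K = (0.0592/3)(119.1) = +2.350 V.
Since Ce⁴⁺/Ce³⁺ is the cathode and Cr³⁺/Cr the anode, E°cell = E°(Ce⁴⁺/Ce³⁺) − E°(Cr³⁺/Cr).
So E°(Ce⁴⁺/Ce³⁺) = E°cell + E°(Cr³⁺/Cr) = +2.350 + (-0.74) = +1.61 V.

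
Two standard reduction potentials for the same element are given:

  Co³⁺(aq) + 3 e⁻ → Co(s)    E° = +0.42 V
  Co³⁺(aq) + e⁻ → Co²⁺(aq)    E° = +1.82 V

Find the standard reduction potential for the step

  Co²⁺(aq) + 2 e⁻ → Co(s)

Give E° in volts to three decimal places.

Sequential free energies add, so n₃E°₃ = n₁E°₁ + n₂E°₂.
With n₃ = 3, and the known step contributing 1×(+1.82) V, the unknown satisfies 2·E° = 3×(+0.42) − 1×(+1.82) = -0.560.
E° = -0.560 / 2 = -0.280 V.

-0.280 V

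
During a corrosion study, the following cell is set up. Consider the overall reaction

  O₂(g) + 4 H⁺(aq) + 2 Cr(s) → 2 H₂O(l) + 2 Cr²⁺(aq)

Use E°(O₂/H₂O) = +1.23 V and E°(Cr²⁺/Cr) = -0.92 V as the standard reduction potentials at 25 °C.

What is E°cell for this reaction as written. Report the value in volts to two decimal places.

+2.15 V

The O₂/H₂O couple has the higher reduction potential, so it is the cathode; Cr²⁺/Cr is oxidised at the anode.
E°cell = E°(cathode) − E°(anode) = (+1.23) − (-0.92) = +2.15 V.
Since E°cell > 0, the reaction is spontaneous under standard conditions.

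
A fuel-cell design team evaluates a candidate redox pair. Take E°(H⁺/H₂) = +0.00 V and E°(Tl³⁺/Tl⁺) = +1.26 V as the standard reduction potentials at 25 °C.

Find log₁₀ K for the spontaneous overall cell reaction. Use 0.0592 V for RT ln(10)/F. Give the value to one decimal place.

Cathode: Tl³⁺/Tl⁺; anode: H⁺/H₂. E°cell = +1.26 V, n = 2.
log K = nE°cell / 0.0592 = (2)(+1.26) / 0.0592 = 42.6.

42.6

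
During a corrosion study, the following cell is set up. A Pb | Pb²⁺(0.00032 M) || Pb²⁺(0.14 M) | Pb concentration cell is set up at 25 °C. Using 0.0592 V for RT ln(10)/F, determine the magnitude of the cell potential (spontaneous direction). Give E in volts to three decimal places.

+0.078 V

For a concentration cell E°cell = 0. The 0.14 M side is the cathode (reduction is favoured where [Pb²⁺] is higher).
With n = 2, E = −(0.0592/2) log([Pb²⁺]ₐₙ/[Pb²⁺]꜀ₐₜ) = −(0.0592/2) log(0.00032/0.14) = −(0.0592/2)(-2.641) = +0.078 V.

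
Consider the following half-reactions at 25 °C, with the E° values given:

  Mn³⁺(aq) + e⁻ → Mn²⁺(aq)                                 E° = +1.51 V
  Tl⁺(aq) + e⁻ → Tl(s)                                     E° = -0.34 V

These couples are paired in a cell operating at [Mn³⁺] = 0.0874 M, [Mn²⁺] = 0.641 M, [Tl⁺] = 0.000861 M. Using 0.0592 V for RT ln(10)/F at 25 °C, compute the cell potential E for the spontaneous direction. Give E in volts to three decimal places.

+1.980 V

Mn³⁺/Mn²⁺ is the cathode (higher E°), Tl⁺/Tl the anode: E°cell = +1.51 − (-0.34) = +1.85 V, n = 1.
Overall: Mn³⁺(aq) + Tl(s) → Mn²⁺(aq) + Tl⁺(aq)
Q = [Mn²⁺]·[Tl⁺] / ([Mn³⁺]); log Q = -2.200.
E = E° − (0.0592/n) log Q = +1.85 − (0.0592/1)(-2.200) = +1.980 V.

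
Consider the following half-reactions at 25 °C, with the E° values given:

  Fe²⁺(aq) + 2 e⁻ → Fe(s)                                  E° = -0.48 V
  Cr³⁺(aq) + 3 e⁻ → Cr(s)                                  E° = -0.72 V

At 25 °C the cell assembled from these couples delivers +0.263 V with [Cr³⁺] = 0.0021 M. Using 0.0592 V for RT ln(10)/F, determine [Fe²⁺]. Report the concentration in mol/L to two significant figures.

Fe²⁺/Fe is the cathode, Cr³⁺/Cr the anode: E°cell = +0.24 V, n = 6.
Overall reaction: 3 Fe²⁺(aq) + 2 Cr(s) → 3 Fe(s) + 2 Cr³⁺(aq); Q = [Cr³⁺]^2/[Fe²⁺]^3.
From E = E° − (0.0592/n) log Q: log Q = (E° − E)·n/0.0592 = (+0.24 − (+0.263))·6/0.0592 = -2.3311.
So 3·log[Fe²⁺] = 2·log(0.0021) − log Q = -5.3556 − (-2.3311) = -3.0245; log[Fe²⁺] = -3.0245 / 3 = -1.0082; [Fe²⁺] = 10^(-1.0082) ≈ 0.098 M.

0.098 M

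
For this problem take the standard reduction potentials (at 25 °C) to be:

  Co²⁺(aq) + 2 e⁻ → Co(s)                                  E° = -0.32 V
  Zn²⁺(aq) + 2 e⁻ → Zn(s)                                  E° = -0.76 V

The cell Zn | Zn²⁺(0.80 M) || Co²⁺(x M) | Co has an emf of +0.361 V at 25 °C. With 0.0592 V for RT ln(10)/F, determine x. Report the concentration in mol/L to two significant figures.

Co²⁺/Co is the cathode, Zn²⁺/Zn the anode: E°cell = +0.44 V, n = 2.
Overall reaction: Co²⁺(aq) + Zn(s) → Co(s) + Zn²⁺(aq); Q = [Zn²⁺]^1/[Co²⁺]^1.
From E = E° − (0.0592/n) log Q: log Q = (E° − E)·n/0.0592 = (+0.44 − (+0.361))·2/0.0592 = 2.6689.
So 1·log[Co²⁺] = 1·log(0.8) − log Q = -0.0969 − (2.6689) = -2.7658; [Co²⁺] = 10^(-2.7658) ≈ 0.0017 M.

0.0017 M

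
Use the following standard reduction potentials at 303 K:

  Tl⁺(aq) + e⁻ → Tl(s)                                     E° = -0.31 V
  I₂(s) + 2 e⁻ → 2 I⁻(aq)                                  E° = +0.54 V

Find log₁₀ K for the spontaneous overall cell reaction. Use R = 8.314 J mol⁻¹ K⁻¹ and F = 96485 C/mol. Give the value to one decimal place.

Cathode: I₂/I⁻; anode: Tl⁺/Tl. E°cell = (+0.54) − (-0.31) = +0.85 V, with n = 2.
ΔG° = −nFE° = −RT ln K, so ln K = nFE°/(RT) = (2)(96485)(+0.85) / ((8.314)(303)) = 65.111.
log₁₀ K = 65.111 / ln 10 = 28.3.

28.3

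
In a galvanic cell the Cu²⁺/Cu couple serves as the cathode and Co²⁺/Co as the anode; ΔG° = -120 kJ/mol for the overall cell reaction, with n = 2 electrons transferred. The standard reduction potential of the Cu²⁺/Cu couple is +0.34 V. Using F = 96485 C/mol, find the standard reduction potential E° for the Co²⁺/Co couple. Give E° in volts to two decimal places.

E°cell = −ΔG°/(nF) = −(-120×10³)/((2)(96485)) = +0.622 V.
Since Cu²⁺/Cu is the cathode and Co²⁺/Co the anode, E°cell = E°(Cu²⁺/Cu) − E°(Co²⁺/Co).
So E°(Co²⁺/Co) = E°(Cu²⁺/Cu) − E°cell = (+0.34) − (+0.622) = -0.28 V.

-0.28 V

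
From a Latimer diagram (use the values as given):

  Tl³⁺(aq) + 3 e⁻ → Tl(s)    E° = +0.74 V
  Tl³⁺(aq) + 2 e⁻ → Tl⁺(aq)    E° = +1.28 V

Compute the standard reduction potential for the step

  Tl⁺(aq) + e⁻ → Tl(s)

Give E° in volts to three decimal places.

-0.340 V

Sequential free energies add, so n₃E°₃ = n₁E°₁ + n₂E°₂.
With n₃ = 3, and the known step contributing 2×(+1.28) V, the unknown satisfies 1·E° = 3×(+0.74) − 2×(+1.28) = -0.340.
E° = -0.340 / 1 = -0.340 V.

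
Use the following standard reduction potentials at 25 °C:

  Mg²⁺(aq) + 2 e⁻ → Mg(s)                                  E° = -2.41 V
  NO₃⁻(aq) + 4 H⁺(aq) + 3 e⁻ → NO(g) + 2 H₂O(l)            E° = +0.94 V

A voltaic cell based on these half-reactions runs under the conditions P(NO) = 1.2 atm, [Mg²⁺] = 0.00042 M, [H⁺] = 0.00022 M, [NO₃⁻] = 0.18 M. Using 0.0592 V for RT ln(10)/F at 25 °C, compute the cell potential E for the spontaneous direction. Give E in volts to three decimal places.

+3.145 V

NO₃⁻/NO is the cathode (higher E°), Mg²⁺/Mg the anode: E°cell = +0.94 − (-2.41) = +3.35 V, n = 6.
Overall: 2 NO₃⁻(aq) + 8 H⁺(aq) + 3 Mg(s) → 2 NO(g) + 4 H₂O(l) + 3 Mg²⁺(aq)
Q = P(NO)^2·[Mg²⁺]^3 / ([NO₃⁻]^2·[H⁺]^8); log Q = 20.778.
E = E° − (0.0592/n) log Q = +3.35 − (0.0592/6)(20.778) = +3.145 V.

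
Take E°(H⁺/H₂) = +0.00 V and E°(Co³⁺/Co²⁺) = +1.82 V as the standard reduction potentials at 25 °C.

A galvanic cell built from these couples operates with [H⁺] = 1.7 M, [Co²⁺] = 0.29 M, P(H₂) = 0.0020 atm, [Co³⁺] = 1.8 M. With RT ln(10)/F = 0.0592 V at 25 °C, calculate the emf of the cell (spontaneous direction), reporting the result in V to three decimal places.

Co³⁺/Co²⁺ is the cathode (higher E°), H⁺/H₂ the anode: E°cell = +1.82 − (+0.00) = +1.82 V, n = 2.
Overall: 2 Co³⁺(aq) + H₂(g) → 2 Co²⁺(aq) + 2 H⁺(aq)
Q = [Co²⁺]^2·[H⁺]^2 / ([Co³⁺]^2·P(H₂)); log Q = 1.574.
E = E° − (0.0592/n) log Q = +1.82 − (0.0592/2)(1.574) = +1.773 V.

+1.773 V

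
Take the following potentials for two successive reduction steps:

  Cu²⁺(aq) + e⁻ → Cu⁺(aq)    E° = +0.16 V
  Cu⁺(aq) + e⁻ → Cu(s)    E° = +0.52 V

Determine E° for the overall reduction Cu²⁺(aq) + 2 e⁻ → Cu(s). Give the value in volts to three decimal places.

+0.340 V

Standard free energies of sequential steps add: ΔG°₃ = ΔG°₁ + ΔG°₂, so n₃E°₃ = n₁E°₁ + n₂E°₂.
E°₃ = (1×+0.16 + 1×+0.52) / 2 = (+0.680) / 2 = +0.340 V.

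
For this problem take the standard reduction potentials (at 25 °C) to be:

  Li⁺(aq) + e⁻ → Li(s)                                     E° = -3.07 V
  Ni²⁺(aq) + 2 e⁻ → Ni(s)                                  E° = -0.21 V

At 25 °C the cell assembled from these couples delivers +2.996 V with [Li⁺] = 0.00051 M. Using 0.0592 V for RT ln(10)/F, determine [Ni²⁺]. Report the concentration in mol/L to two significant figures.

0.010 M

Ni²⁺/Ni is the cathode, Li⁺/Li the anode: E°cell = +2.86 V, n = 2.
Overall reaction: Ni²⁺(aq) + 2 Li(s) → Ni(s) + 2 Li⁺(aq); Q = [Li⁺]^2/[Ni²⁺]^1.
From E = E° − (0.0592/n) log Q: log Q = (E° − E)·n/0.0592 = (+2.86 − (+2.996))·2/0.0592 = -4.5946.
So 1·log[Ni²⁺] = 2·log(0.00051) − log Q = -6.5849 − (-4.5946) = -1.9903; [Ni²⁺] = 10^(-1.9903) ≈ 0.010 M.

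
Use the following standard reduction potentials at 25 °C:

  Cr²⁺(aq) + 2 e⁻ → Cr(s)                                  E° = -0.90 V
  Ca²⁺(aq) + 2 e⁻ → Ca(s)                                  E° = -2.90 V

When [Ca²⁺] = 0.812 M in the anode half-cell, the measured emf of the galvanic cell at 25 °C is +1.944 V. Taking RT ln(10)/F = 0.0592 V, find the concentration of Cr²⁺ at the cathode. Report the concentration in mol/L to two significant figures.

Cr²⁺/Cr is the cathode, Ca²⁺/Ca the anode: E°cell = +2.00 V, n = 2.
Overall reaction: Cr²⁺(aq) + Ca(s) → Cr(s) + Ca²⁺(aq); Q = [Ca²⁺]^1/[Cr²⁺]^1.
From E = E° − (0.0592/n) log Q: log Q = (E° − E)·n/0.0592 = (+2.00 − (+1.944))·2/0.0592 = 1.8919.
So 1·log[Cr²⁺] = 1·log(0.812) − log Q = -0.0904 − (1.8919) = -1.9823; [Cr²⁺] = 10^(-1.9823) ≈ 0.010 M.

0.010 M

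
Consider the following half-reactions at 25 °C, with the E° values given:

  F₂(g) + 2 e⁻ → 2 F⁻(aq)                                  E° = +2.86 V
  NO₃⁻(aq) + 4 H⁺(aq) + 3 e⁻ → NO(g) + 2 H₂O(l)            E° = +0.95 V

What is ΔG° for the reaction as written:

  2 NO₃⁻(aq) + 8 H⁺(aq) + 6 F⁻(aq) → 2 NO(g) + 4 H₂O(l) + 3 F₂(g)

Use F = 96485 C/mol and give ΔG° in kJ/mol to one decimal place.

As written, NO₃⁻/NO is reduced (cathode) and F₂/F⁻ is oxidised (anode), so E°cell = (+0.95) − (+2.86) = -1.91 V.
Balancing electrons gives n = 6.
ΔG° = −nFE° = −(6)(96485)(-1.91) = 1,105,718 J = +1105.7 kJ/mol.

+1105.7 kJ/mol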